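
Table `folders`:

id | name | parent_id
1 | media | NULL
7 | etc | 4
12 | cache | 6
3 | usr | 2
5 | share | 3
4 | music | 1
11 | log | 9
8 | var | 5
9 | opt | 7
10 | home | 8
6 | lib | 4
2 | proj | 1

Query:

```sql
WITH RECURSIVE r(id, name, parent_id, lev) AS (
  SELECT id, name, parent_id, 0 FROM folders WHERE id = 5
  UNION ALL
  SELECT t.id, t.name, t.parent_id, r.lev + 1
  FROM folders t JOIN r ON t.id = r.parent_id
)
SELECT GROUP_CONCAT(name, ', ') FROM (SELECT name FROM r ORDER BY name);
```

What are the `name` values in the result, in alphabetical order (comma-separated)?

Base: id=5 (share), parent_id=3, lev 0.
Iteration 1: join on id=3 -> usr (id 3, parent_id=2, lev 1).
Iteration 2: join on id=2 -> proj (id 2, parent_id=1, lev 2).
Iteration 3: join on id=1 -> media (id 1, parent_id=NULL, lev 3).
Iteration 4: parent_id is NULL; no match; recursion stops.

media, proj, share, usr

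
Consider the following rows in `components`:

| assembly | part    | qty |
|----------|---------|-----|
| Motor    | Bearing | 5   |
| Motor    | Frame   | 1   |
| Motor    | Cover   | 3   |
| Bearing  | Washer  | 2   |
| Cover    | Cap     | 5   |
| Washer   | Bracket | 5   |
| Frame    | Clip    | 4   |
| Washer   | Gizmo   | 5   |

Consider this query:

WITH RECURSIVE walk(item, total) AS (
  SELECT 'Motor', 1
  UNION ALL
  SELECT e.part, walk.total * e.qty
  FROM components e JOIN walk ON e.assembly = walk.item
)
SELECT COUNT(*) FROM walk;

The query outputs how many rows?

9

Base: (Motor, total=1).
Iteration 1: components of {Motor} -> Bearing = 1*5 = 5, Cover = 1*3 = 3, Frame = 1*1 = 1.
Iteration 2: components of {Bearing,Cover,Frame} -> Cap = 3*5 = 15, Clip = 1*4 = 4, Washer = 5*2 = 10.
Iteration 3: components of {Cap,Clip,Washer} -> Bracket = 10*5 = 50, Gizmo = 10*5 = 50.
Iteration 4: no further components; recursion stops.
Total rows emitted: 9.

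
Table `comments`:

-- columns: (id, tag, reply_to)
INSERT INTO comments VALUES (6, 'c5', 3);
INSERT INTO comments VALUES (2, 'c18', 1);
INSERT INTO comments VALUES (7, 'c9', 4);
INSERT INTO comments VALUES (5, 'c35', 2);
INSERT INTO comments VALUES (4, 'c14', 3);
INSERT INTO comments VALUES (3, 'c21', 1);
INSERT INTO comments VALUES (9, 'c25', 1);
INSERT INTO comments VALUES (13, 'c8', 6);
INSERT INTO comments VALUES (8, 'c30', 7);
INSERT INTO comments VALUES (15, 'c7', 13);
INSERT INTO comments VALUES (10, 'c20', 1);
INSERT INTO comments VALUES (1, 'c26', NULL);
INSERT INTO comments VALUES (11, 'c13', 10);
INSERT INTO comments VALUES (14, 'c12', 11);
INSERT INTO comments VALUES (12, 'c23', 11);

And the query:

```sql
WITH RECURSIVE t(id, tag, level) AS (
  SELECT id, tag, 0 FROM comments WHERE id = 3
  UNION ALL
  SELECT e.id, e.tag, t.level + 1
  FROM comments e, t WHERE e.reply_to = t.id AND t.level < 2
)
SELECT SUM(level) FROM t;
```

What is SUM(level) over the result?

6

Base: id=3 (c21) at level 0.
Iteration 1: rows with reply_to in {3} -> c14 (id 4, level 1), c5 (id 6, level 1).
Iteration 2: rows with reply_to in {4,6} -> c9 (id 7, level 2), c8 (id 13, level 2).
Iteration 3: level < 2 fails for all current rows; recursion stops.
SUM(level) = 0 + 1 + 1 + 2 + 2 = 6.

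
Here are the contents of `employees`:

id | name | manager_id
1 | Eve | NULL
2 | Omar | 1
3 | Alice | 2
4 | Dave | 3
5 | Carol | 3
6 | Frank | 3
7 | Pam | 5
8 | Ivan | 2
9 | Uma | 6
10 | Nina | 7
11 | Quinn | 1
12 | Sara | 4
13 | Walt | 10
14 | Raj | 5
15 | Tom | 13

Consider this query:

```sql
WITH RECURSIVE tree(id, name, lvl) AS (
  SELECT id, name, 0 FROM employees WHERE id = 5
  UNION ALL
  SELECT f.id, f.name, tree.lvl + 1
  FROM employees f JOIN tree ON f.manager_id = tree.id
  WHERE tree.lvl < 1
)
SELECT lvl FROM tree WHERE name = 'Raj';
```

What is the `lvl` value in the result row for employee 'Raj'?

1

Base: id=5 (Carol) at lvl 0.
Iteration 1: rows with manager_id in {5} -> Pam (id 7, lvl 1), Raj (id 14, lvl 1).
Iteration 2: lvl < 1 fails for all current rows; recursion stops.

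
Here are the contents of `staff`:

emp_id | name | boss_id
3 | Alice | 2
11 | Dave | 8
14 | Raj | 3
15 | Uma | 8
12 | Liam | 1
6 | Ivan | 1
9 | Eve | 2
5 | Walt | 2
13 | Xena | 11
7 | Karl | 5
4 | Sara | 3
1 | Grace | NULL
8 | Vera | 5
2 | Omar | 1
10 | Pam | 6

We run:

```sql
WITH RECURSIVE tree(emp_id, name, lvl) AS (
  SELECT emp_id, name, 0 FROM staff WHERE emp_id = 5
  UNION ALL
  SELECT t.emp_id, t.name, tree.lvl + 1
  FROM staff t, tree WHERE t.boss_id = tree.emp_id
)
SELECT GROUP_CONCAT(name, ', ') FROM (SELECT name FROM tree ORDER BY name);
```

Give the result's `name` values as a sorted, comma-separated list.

Dave, Karl, Uma, Vera, Walt, Xena

Base: emp_id=5 (Walt) at lvl 0.
Iteration 1: rows with boss_id in {5} -> Karl (id 7, lvl 1), Vera (id 8, lvl 1).
Iteration 2: rows with boss_id in {7,8} -> Dave (id 11, lvl 2), Uma (id 15, lvl 2).
Iteration 3: rows with boss_id in {11,15} -> Xena (id 13, lvl 3).
Iteration 4: no rows with boss_id in {13}; recursion stops.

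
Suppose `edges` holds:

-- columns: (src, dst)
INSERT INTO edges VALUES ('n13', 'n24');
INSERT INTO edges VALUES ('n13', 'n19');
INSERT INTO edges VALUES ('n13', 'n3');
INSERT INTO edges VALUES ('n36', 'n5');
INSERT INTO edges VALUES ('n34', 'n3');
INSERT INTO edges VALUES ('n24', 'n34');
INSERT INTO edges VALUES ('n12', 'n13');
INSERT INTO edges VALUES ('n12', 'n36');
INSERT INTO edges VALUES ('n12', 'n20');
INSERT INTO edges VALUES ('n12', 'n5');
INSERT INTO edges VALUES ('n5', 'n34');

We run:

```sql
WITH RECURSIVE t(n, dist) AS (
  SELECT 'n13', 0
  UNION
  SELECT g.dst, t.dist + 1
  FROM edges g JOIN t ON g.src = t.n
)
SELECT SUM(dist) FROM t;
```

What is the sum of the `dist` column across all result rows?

Base: (n13, dist=0).
Iteration 1: edges from {n13} -> (n19, dist=1), (n24, dist=1), (n3, dist=1).
Iteration 2: edges from {n19,n24,n3} -> (n34, dist=2).
Iteration 3: edges from {n34} -> (n3, dist=3).
Iteration 4: no outgoing edges from {n3}; recursion stops.
SUM(dist) = 0 + 1 + 1 + 1 + 2 + 3 = 8.

8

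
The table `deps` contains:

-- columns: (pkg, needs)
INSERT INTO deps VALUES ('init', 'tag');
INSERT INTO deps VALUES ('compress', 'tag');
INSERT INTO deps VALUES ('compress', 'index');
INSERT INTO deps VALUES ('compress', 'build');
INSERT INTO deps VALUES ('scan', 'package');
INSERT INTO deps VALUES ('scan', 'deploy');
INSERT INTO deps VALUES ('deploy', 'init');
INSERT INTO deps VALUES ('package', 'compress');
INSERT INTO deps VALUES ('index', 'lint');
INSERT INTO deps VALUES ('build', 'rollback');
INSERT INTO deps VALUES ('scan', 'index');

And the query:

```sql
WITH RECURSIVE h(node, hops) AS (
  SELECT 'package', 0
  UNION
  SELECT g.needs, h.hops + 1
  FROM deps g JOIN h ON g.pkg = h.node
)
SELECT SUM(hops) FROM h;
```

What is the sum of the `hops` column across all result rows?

13

Base: (package, hops=0).
Iteration 1: edges from {package} -> (compress, hops=1).
Iteration 2: edges from {compress} -> (build, hops=2), (index, hops=2), (tag, hops=2).
Iteration 3: edges from {build,index,tag} -> (lint, hops=3), (rollback, hops=3).
Iteration 4: no outgoing edges from {lint,rollback}; recursion stops.
SUM(hops) = 0 + 1 + 2 + 2 + 2 + 3 + 3 = 13.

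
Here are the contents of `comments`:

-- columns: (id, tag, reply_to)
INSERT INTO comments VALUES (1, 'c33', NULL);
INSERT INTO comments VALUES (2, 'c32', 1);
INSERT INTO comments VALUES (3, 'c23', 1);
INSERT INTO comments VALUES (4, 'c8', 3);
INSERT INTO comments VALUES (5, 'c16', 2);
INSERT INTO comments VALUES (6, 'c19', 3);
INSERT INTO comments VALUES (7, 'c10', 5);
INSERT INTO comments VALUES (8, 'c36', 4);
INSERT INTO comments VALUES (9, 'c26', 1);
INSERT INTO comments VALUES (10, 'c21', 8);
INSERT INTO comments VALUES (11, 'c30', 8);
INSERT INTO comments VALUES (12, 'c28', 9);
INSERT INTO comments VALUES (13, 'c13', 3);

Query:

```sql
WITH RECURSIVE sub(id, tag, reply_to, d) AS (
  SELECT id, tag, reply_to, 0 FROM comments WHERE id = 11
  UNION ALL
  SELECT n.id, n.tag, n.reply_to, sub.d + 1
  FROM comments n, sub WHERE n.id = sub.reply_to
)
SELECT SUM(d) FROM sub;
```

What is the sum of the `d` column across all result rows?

10

Base: id=11 (c30), reply_to=8, d 0.
Iteration 1: join on id=8 -> c36 (id 8, reply_to=4, d 1).
Iteration 2: join on id=4 -> c8 (id 4, reply_to=3, d 2).
Iteration 3: join on id=3 -> c23 (id 3, reply_to=1, d 3).
Iteration 4: join on id=1 -> c33 (id 1, reply_to=NULL, d 4).
Iteration 5: reply_to is NULL; no match; recursion stops.
SUM(d) = 0 + 1 + 2 + 3 + 4 = 10.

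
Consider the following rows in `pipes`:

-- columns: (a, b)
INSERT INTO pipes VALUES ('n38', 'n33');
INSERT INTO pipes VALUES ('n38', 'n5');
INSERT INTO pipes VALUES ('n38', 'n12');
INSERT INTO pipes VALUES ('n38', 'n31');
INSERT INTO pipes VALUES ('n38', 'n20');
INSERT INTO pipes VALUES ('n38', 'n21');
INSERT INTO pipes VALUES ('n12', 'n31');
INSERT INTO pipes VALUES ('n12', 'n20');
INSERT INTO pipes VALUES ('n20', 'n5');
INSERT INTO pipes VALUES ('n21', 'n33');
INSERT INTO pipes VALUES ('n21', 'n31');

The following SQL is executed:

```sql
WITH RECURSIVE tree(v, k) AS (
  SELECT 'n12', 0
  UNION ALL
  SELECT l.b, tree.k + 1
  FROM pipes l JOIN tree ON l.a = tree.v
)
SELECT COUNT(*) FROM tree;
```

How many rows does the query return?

4

Base: (n12, k=0).
Iteration 1: edges from {n12} -> (n20, k=1), (n31, k=1).
Iteration 2: edges from {n20,n31} -> (n5, k=2).
Iteration 3: no outgoing edges from {n5}; recursion stops.
Total rows emitted: 4.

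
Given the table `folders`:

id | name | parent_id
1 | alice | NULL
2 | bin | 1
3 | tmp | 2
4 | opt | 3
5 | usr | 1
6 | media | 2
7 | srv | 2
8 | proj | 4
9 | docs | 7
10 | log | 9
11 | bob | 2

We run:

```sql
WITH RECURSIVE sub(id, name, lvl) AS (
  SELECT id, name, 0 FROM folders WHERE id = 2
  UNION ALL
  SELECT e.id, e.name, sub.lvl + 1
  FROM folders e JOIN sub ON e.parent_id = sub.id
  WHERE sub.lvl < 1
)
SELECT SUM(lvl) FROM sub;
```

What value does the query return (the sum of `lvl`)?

4

Base: id=2 (bin) at lvl 0.
Iteration 1: rows with parent_id in {2} -> tmp (id 3, lvl 1), media (id 6, lvl 1), srv (id 7, lvl 1), bob (id 11, lvl 1).
Iteration 2: lvl < 1 fails for all current rows; recursion stops.
SUM(lvl) = 0 + 1 + 1 + 1 + 1 = 4.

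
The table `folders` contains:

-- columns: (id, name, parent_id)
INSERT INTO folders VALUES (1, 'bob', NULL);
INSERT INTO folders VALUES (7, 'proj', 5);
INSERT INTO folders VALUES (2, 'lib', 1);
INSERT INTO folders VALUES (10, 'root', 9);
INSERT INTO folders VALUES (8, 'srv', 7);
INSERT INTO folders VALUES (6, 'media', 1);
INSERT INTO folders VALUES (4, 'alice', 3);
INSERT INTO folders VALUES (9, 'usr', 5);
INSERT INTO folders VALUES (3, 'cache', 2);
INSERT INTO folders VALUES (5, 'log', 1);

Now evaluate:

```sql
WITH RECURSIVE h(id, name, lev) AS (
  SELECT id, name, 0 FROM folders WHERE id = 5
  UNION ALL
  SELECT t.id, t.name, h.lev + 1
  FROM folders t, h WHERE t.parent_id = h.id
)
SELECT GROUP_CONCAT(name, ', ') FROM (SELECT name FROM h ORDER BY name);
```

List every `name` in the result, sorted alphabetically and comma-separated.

Base: id=5 (log) at lev 0.
Iteration 1: rows with parent_id in {5} -> proj (id 7, lev 1), usr (id 9, lev 1).
Iteration 2: rows with parent_id in {7,9} -> srv (id 8, lev 2), root (id 10, lev 2).
Iteration 3: no rows with parent_id in {8,10}; recursion stops.

log, proj, root, srv, usr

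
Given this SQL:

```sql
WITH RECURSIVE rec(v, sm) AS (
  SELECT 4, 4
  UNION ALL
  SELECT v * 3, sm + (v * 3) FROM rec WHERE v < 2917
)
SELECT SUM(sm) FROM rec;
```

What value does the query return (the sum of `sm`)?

19664

Base: v=4, sm=4.
Iteration 1: 4 < 2917 holds -> v = 4 * 3 = 12, sm = 4 + 12 = 16.
Iteration 2: 12 < 2917 holds -> v = 12 * 3 = 36, sm = 16 + 36 = 52.
Iteration 3: 36 < 2917 holds -> v = 36 * 3 = 108, sm = 52 + 108 = 160.
Iteration 4: 108 < 2917 holds -> v = 108 * 3 = 324, sm = 160 + 324 = 484.
Iteration 5: 324 < 2917 holds -> v = 324 * 3 = 972, sm = 484 + 972 = 1456.
Iteration 6: 972 < 2917 holds -> v = 972 * 3 = 2916, sm = 1456 + 2916 = 4372.
Iteration 7: 2916 < 2917 holds -> v = 2916 * 3 = 8748, sm = 4372 + 8748 = 13120.
Iteration 8: 8748 < 2917 fails; recursion stops.
SUM(sm) = 4 + 16 + 52 + 160 + 484 + 1456 + 4372 + 13120 = 19664.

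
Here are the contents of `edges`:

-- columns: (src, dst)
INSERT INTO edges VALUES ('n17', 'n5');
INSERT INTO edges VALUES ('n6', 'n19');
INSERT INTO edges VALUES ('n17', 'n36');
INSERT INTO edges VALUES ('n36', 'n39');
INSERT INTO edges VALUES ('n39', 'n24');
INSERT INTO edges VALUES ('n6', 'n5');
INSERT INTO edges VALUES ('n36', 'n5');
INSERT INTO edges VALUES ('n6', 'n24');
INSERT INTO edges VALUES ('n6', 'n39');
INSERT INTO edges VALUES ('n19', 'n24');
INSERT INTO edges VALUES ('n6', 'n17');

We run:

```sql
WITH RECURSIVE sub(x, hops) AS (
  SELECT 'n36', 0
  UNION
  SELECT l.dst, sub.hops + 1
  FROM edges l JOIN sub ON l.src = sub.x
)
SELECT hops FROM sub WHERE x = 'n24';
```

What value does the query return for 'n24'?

Base: (n36, hops=0).
Iteration 1: edges from {n36} -> (n39, hops=1), (n5, hops=1).
Iteration 2: edges from {n39,n5} -> (n24, hops=2).
Iteration 3: no outgoing edges from {n24}; recursion stops.

2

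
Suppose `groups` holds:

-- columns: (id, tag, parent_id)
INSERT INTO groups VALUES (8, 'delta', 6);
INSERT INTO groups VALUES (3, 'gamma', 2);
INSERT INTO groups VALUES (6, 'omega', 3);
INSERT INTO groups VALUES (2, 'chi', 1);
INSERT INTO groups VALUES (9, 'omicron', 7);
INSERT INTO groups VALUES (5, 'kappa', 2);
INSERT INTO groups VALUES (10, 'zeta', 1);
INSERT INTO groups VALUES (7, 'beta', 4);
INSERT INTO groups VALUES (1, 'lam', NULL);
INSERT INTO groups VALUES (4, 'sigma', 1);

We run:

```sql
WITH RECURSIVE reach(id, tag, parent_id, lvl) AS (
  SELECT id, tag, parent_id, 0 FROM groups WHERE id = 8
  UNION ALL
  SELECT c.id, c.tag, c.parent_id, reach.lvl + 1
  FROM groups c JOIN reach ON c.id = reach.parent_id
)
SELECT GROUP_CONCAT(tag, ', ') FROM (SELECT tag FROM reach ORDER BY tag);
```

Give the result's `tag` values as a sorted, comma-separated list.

chi, delta, gamma, lam, omega

Base: id=8 (delta), parent_id=6, lvl 0.
Iteration 1: join on id=6 -> omega (id 6, parent_id=3, lvl 1).
Iteration 2: join on id=3 -> gamma (id 3, parent_id=2, lvl 2).
Iteration 3: join on id=2 -> chi (id 2, parent_id=1, lvl 3).
Iteration 4: join on id=1 -> lam (id 1, parent_id=NULL, lvl 4).
Iteration 5: parent_id is NULL; no match; recursion stops.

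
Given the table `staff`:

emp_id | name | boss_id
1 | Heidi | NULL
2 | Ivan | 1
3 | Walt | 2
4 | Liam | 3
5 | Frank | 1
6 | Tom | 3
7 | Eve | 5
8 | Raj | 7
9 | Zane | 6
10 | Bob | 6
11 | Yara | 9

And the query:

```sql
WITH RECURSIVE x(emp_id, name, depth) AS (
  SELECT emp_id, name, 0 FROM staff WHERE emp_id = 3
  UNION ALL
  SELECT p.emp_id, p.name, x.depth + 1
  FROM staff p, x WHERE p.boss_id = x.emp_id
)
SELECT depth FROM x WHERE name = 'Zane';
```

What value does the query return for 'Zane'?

Base: emp_id=3 (Walt) at depth 0.
Iteration 1: rows with boss_id in {3} -> Liam (id 4, depth 1), Tom (id 6, depth 1).
Iteration 2: rows with boss_id in {4,6} -> Zane (id 9, depth 2), Bob (id 10, depth 2).
Iteration 3: rows with boss_id in {9,10} -> Yara (id 11, depth 3).
Iteration 4: no rows with boss_id in {11}; recursion stops.

2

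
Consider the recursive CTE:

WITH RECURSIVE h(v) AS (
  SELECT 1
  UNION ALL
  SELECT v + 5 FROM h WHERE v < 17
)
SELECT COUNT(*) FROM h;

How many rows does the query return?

5

Base: v=1.
Iteration 1: 1 < 17 holds -> v = 1 + 5 = 6.
Iteration 2: 6 < 17 holds -> v = 6 + 5 = 11.
Iteration 3: 11 < 17 holds -> v = 11 + 5 = 16.
Iteration 4: 16 < 17 holds -> v = 16 + 5 = 21.
Iteration 5: 21 < 17 fails; recursion stops.
Total rows emitted: 5.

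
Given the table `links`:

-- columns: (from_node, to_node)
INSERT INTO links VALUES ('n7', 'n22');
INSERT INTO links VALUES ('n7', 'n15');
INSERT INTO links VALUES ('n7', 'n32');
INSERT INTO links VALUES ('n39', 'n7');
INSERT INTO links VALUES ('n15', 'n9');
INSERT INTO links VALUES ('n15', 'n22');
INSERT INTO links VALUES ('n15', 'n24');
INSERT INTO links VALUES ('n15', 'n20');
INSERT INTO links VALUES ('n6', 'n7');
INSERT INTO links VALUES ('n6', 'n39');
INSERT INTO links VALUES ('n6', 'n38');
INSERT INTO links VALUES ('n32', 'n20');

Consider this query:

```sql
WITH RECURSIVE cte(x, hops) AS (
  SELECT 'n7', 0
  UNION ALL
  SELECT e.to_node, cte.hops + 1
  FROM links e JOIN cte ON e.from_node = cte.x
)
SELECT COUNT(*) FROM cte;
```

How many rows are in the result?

9

Base: (n7, hops=0).
Iteration 1: edges from {n7} -> (n15, hops=1), (n22, hops=1), (n32, hops=1).
Iteration 2: edges from {n15,n22,n32} -> (n20, hops=2) x2, (n22, hops=2), (n24, hops=2), (n9, hops=2). [UNION ALL keeps all 5 new rows, including repeats]
Iteration 3: no outgoing edges from {n20,n22,n24,n9}; recursion stops.
Total rows emitted: 9.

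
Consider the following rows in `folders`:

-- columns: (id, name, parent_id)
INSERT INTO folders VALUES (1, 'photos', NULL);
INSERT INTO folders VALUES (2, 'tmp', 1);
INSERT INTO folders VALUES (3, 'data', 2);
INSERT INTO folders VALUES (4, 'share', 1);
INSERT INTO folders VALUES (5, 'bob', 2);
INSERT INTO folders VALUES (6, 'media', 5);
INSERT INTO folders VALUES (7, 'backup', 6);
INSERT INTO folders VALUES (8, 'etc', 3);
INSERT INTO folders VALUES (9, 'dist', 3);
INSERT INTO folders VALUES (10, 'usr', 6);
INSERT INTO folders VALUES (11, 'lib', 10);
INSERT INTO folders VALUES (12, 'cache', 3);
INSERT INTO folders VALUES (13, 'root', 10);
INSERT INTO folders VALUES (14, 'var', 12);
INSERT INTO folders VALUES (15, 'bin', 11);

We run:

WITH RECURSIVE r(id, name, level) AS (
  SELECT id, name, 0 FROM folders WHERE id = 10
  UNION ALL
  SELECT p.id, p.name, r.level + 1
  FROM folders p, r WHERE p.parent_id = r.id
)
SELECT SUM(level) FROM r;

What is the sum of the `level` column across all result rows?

4

Base: id=10 (usr) at level 0.
Iteration 1: rows with parent_id in {10} -> lib (id 11, level 1), root (id 13, level 1).
Iteration 2: rows with parent_id in {11,13} -> bin (id 15, level 2).
Iteration 3: no rows with parent_id in {15}; recursion stops.
SUM(level) = 0 + 1 + 1 + 2 = 4.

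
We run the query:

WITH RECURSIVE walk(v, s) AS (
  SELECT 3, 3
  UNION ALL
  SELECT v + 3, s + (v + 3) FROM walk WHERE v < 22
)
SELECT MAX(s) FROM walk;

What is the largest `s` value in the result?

Base: v=3, s=3.
Iteration 1: 3 < 22 holds -> v = 3 + 3 = 6, s = 3 + 6 = 9.
Iteration 2: 6 < 22 holds -> v = 6 + 3 = 9, s = 9 + 9 = 18.
Iteration 3: 9 < 22 holds -> v = 9 + 3 = 12, s = 18 + 12 = 30.
Iteration 4: 12 < 22 holds -> v = 12 + 3 = 15, s = 30 + 15 = 45.
Iteration 5: 15 < 22 holds -> v = 15 + 3 = 18, s = 45 + 18 = 63.
Iteration 6: 18 < 22 holds -> v = 18 + 3 = 21, s = 63 + 21 = 84.
Iteration 7: 21 < 22 holds -> v = 21 + 3 = 24, s = 84 + 24 = 108.
Iteration 8: 24 < 22 fails; recursion stops.
s values: 3, 9, 18, 30, 45, 63, 84, 108; the maximum is 108.

108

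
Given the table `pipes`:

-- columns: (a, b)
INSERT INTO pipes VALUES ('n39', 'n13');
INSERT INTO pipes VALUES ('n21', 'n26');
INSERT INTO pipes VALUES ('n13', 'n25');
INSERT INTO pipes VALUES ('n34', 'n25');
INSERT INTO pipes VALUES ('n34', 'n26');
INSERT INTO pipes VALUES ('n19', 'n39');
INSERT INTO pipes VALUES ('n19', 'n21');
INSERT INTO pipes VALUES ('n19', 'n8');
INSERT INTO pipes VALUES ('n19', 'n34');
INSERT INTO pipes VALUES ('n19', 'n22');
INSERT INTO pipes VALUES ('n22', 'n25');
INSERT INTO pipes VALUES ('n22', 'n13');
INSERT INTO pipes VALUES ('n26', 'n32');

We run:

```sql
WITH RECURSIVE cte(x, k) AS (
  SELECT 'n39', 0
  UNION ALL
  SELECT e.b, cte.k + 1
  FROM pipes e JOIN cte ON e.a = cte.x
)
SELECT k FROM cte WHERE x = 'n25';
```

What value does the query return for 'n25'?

2

Base: (n39, k=0).
Iteration 1: edges from {n39} -> (n13, k=1).
Iteration 2: edges from {n13} -> (n25, k=2).
Iteration 3: no outgoing edges from {n25}; recursion stops.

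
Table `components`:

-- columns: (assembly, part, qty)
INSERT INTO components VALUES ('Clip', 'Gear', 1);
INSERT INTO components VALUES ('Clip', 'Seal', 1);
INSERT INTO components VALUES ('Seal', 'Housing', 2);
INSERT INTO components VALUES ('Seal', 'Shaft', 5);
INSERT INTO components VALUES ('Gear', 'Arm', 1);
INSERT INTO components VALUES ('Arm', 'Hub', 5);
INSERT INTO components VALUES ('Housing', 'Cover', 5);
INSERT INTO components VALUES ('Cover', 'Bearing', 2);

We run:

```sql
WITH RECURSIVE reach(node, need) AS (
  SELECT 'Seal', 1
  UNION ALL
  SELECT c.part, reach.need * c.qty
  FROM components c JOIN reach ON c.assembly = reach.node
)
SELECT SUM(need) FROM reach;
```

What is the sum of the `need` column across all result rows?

38

Base: (Seal, need=1).
Iteration 1: components of {Seal} -> Housing = 1*2 = 2, Shaft = 1*5 = 5.
Iteration 2: components of {Housing,Shaft} -> Cover = 2*5 = 10.
Iteration 3: components of {Cover} -> Bearing = 10*2 = 20.
Iteration 4: no further components; recursion stops.
SUM(need) = 1 + 2 + 5 + 10 + 20 = 38.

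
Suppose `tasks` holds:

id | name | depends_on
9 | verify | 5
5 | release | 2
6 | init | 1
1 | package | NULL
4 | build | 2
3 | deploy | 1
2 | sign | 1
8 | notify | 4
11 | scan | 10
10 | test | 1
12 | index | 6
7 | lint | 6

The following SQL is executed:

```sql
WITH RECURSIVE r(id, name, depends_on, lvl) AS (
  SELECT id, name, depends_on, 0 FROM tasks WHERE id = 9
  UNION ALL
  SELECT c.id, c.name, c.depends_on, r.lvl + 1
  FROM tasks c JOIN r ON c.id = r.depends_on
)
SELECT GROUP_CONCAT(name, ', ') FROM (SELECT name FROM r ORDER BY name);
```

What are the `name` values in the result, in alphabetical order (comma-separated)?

package, release, sign, verify

Base: id=9 (verify), depends_on=5, lvl 0.
Iteration 1: join on id=5 -> release (id 5, depends_on=2, lvl 1).
Iteration 2: join on id=2 -> sign (id 2, depends_on=1, lvl 2).
Iteration 3: join on id=1 -> package (id 1, depends_on=NULL, lvl 3).
Iteration 4: depends_on is NULL; no match; recursion stops.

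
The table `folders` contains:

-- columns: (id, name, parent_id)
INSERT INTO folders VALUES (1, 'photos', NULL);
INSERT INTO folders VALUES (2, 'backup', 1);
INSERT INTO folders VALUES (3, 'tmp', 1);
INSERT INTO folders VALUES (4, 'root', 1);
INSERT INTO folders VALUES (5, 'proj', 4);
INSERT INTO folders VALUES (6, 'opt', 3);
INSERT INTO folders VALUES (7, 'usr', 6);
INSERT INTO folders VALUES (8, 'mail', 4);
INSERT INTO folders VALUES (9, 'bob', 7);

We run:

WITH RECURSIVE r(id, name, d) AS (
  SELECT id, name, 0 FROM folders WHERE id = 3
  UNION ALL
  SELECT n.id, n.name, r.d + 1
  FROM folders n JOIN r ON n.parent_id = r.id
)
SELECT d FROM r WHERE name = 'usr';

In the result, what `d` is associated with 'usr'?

2

Base: id=3 (tmp) at d 0.
Iteration 1: rows with parent_id in {3} -> opt (id 6, d 1).
Iteration 2: rows with parent_id in {6} -> usr (id 7, d 2).
Iteration 3: rows with parent_id in {7} -> bob (id 9, d 3).
Iteration 4: no rows with parent_id in {9}; recursion stops.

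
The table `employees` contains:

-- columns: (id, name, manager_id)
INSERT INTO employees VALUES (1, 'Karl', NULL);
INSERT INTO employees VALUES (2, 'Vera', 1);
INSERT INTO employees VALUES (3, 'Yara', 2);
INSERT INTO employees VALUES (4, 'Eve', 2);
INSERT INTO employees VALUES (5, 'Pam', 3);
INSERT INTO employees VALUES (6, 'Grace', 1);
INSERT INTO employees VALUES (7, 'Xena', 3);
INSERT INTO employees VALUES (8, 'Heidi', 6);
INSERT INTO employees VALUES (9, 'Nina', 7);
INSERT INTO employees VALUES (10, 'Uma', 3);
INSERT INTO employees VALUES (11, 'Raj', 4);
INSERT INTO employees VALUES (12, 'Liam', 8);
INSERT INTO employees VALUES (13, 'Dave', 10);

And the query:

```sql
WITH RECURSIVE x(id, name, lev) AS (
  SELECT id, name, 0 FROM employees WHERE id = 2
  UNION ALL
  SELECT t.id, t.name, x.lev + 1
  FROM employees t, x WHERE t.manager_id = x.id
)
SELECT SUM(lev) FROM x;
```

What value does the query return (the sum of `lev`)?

Base: id=2 (Vera) at lev 0.
Iteration 1: rows with manager_id in {2} -> Yara (id 3, lev 1), Eve (id 4, lev 1).
Iteration 2: rows with manager_id in {3,4} -> Pam (id 5, lev 2), Xena (id 7, lev 2), Uma (id 10, lev 2), Raj (id 11, lev 2).
Iteration 3: rows with manager_id in {5,7,10,11} -> Nina (id 9, lev 3), Dave (id 13, lev 3).
Iteration 4: no rows with manager_id in {9,13}; recursion stops.
SUM(lev) = 0 + 1 + 1 + 2 + 2 + 2 + 2 + 3 + 3 = 16.

16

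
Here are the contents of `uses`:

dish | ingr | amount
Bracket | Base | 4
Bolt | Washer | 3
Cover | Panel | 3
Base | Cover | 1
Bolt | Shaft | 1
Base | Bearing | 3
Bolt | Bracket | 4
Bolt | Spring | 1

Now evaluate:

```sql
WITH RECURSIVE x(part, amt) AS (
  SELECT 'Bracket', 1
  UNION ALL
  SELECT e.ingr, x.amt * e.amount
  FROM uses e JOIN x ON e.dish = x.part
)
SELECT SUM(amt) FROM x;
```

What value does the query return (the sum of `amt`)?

33

Base: (Bracket, amt=1).
Iteration 1: components of {Bracket} -> Base = 1*4 = 4.
Iteration 2: components of {Base} -> Bearing = 4*3 = 12, Cover = 4*1 = 4.
Iteration 3: components of {Bearing,Cover} -> Panel = 4*3 = 12.
Iteration 4: no further components; recursion stops.
SUM(amt) = 1 + 4 + 12 + 4 + 12 = 33.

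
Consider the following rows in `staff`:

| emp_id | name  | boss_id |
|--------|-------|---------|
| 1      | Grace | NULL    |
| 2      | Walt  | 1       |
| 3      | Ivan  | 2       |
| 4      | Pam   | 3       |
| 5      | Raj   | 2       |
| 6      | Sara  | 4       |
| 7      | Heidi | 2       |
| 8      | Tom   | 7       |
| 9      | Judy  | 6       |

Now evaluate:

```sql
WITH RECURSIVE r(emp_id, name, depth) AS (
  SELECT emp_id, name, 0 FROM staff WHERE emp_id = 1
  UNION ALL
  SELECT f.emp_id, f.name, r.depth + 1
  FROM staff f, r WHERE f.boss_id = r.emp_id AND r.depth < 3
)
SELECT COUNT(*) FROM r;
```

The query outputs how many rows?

Base: emp_id=1 (Grace) at depth 0.
Iteration 1: rows with boss_id in {1} -> Walt (id 2, depth 1).
Iteration 2: rows with boss_id in {2} -> Ivan (id 3, depth 2), Raj (id 5, depth 2), Heidi (id 7, depth 2).
Iteration 3: rows with boss_id in {3,5,7} -> Pam (id 4, depth 3), Tom (id 8, depth 3).
Iteration 4: depth < 3 fails for all current rows; recursion stops.
Total rows emitted: 7.

7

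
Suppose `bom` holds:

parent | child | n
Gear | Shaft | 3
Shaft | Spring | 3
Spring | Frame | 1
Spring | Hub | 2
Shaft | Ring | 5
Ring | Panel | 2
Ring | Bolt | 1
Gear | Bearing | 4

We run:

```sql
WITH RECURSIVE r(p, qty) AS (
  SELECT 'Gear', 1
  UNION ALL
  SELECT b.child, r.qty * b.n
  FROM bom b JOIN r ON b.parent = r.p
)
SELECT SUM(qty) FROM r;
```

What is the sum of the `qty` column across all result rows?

Base: (Gear, qty=1).
Iteration 1: components of {Gear} -> Bearing = 1*4 = 4, Shaft = 1*3 = 3.
Iteration 2: components of {Bearing,Shaft} -> Ring = 3*5 = 15, Spring = 3*3 = 9.
Iteration 3: components of {Ring,Spring} -> Bolt = 15*1 = 15, Frame = 9*1 = 9, Hub = 9*2 = 18, Panel = 15*2 = 30.
Iteration 4: no further components; recursion stops.
SUM(qty) = 1 + 3 + 4 + 9 + 15 + 9 + 18 + 30 + 15 = 104.

104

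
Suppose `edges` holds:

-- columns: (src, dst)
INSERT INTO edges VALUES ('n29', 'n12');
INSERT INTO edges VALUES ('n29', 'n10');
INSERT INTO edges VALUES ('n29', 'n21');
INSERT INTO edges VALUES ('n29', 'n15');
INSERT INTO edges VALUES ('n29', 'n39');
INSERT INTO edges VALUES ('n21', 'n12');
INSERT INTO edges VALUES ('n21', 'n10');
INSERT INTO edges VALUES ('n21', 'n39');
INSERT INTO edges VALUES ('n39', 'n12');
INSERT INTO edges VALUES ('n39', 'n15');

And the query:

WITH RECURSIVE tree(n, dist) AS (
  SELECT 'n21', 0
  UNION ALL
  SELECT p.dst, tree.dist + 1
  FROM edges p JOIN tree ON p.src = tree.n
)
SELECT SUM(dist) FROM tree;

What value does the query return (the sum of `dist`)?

Base: (n21, dist=0).
Iteration 1: edges from {n21} -> (n10, dist=1), (n12, dist=1), (n39, dist=1).
Iteration 2: edges from {n10,n12,n39} -> (n12, dist=2), (n15, dist=2).
Iteration 3: no outgoing edges from {n12,n15}; recursion stops.
SUM(dist) = 0 + 1 + 1 + 1 + 2 + 2 = 7.

7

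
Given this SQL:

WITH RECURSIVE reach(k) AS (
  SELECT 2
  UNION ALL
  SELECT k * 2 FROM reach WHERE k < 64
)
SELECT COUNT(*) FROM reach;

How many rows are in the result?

Base: k=2.
Iteration 1: 2 < 64 holds -> k = 2 * 2 = 4.
Iteration 2: 4 < 64 holds -> k = 4 * 2 = 8.
Iteration 3: 8 < 64 holds -> k = 8 * 2 = 16.
Iteration 4: 16 < 64 holds -> k = 16 * 2 = 32.
Iteration 5: 32 < 64 holds -> k = 32 * 2 = 64.
Iteration 6: 64 < 64 fails; recursion stops.
Total rows emitted: 6.

6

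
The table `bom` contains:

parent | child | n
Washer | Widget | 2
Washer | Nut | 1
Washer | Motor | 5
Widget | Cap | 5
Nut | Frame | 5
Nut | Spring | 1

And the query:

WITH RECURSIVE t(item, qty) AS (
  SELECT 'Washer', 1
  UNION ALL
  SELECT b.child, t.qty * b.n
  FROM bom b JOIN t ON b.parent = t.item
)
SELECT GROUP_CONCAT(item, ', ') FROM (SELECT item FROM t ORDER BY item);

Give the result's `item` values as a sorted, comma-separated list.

Base: (Washer, qty=1).
Iteration 1: components of {Washer} -> Motor = 1*5 = 5, Nut = 1*1 = 1, Widget = 1*2 = 2.
Iteration 2: components of {Motor,Nut,Widget} -> Cap = 2*5 = 10, Frame = 1*5 = 5, Spring = 1*1 = 1.
Iteration 3: no further components; recursion stops.

Cap, Frame, Motor, Nut, Spring, Washer, Widget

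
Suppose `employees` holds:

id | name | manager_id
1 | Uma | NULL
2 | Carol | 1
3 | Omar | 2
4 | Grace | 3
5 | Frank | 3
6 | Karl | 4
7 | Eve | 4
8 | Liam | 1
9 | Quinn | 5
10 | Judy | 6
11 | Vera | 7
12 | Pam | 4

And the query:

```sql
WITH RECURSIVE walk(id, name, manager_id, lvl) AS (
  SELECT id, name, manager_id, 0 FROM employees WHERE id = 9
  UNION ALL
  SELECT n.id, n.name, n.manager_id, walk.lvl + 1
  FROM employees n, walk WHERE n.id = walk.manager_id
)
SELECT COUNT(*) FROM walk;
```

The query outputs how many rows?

Base: id=9 (Quinn), manager_id=5, lvl 0.
Iteration 1: join on id=5 -> Frank (id 5, manager_id=3, lvl 1).
Iteration 2: join on id=3 -> Omar (id 3, manager_id=2, lvl 2).
Iteration 3: join on id=2 -> Carol (id 2, manager_id=1, lvl 3).
Iteration 4: join on id=1 -> Uma (id 1, manager_id=NULL, lvl 4).
Iteration 5: manager_id is NULL; no match; recursion stops.
Total rows emitted: 5.

5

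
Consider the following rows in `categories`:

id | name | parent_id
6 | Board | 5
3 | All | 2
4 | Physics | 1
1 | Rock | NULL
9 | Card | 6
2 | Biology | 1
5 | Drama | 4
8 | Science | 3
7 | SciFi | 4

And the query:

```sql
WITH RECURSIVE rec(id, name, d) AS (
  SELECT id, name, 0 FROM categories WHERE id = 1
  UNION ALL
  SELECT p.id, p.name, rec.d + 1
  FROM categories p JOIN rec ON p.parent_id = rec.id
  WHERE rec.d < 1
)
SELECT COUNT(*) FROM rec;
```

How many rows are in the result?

3

Base: id=1 (Rock) at d 0.
Iteration 1: rows with parent_id in {1} -> Biology (id 2, d 1), Physics (id 4, d 1).
Iteration 2: d < 1 fails for all current rows; recursion stops.
Total rows emitted: 3.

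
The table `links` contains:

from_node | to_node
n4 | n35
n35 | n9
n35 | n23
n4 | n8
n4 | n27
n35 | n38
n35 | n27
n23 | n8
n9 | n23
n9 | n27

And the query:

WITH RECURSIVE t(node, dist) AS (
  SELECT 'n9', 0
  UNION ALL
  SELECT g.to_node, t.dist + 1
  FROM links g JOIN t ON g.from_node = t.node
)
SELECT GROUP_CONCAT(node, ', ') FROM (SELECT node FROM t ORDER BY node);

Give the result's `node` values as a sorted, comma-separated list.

n23, n27, n8, n9

Base: (n9, dist=0).
Iteration 1: edges from {n9} -> (n23, dist=1), (n27, dist=1).
Iteration 2: edges from {n23,n27} -> (n8, dist=2).
Iteration 3: no outgoing edges from {n8}; recursion stops.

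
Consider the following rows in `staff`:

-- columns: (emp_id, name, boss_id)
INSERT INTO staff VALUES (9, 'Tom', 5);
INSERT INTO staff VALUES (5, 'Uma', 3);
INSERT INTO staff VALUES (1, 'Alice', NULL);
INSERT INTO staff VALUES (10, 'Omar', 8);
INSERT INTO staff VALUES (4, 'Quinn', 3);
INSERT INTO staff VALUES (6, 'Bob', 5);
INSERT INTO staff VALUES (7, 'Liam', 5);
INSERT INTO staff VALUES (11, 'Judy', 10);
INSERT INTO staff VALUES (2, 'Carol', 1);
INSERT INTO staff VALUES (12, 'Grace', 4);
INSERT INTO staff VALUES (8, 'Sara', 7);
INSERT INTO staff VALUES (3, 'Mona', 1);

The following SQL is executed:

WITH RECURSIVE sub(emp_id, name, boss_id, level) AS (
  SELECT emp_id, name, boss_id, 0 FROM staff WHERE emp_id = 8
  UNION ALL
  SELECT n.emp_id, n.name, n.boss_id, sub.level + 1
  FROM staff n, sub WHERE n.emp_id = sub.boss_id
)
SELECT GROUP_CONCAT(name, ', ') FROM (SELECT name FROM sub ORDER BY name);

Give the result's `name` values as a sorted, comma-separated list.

Alice, Liam, Mona, Sara, Uma

Base: emp_id=8 (Sara), boss_id=7, level 0.
Iteration 1: join on emp_id=7 -> Liam (id 7, boss_id=5, level 1).
Iteration 2: join on emp_id=5 -> Uma (id 5, boss_id=3, level 2).
Iteration 3: join on emp_id=3 -> Mona (id 3, boss_id=1, level 3).
Iteration 4: join on emp_id=1 -> Alice (id 1, boss_id=NULL, level 4).
Iteration 5: boss_id is NULL; no match; recursion stops.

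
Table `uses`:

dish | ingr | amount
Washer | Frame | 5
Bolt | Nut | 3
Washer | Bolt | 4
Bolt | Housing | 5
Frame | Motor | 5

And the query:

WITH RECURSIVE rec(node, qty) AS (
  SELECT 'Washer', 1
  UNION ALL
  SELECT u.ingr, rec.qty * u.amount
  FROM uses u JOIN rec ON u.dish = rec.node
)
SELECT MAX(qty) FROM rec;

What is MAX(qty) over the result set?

25

Base: (Washer, qty=1).
Iteration 1: components of {Washer} -> Bolt = 1*4 = 4, Frame = 1*5 = 5.
Iteration 2: components of {Bolt,Frame} -> Housing = 4*5 = 20, Motor = 5*5 = 25, Nut = 4*3 = 12.
Iteration 3: no further components; recursion stops.
qty values: 1, 4, 5, 20, 12, 25; the maximum is 25.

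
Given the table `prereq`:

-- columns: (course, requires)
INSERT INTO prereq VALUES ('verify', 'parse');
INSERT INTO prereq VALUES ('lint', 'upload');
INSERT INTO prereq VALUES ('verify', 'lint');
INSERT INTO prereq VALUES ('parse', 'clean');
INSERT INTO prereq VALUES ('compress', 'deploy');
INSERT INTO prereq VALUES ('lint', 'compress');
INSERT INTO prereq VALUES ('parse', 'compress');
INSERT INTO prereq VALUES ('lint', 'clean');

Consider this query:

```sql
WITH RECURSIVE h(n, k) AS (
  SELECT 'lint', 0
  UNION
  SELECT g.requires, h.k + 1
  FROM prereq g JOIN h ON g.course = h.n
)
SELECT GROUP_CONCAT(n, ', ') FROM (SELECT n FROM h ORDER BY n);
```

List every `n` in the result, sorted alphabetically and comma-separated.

Base: (lint, k=0).
Iteration 1: edges from {lint} -> (clean, k=1), (compress, k=1), (upload, k=1).
Iteration 2: edges from {clean,compress,upload} -> (deploy, k=2).
Iteration 3: no outgoing edges from {deploy}; recursion stops.

clean, compress, deploy, lint, upload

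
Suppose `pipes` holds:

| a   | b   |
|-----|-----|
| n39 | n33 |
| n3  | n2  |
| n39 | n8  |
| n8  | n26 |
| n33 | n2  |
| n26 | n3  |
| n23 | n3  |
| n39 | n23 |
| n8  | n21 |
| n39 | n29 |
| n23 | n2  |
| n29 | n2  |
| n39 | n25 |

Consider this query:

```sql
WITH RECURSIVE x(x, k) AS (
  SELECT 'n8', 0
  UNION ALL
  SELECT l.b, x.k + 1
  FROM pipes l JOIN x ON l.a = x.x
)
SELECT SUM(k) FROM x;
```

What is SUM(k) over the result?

Base: (n8, k=0).
Iteration 1: edges from {n8} -> (n21, k=1), (n26, k=1).
Iteration 2: edges from {n21,n26} -> (n3, k=2).
Iteration 3: edges from {n3} -> (n2, k=3).
Iteration 4: no outgoing edges from {n2}; recursion stops.
SUM(k) = 0 + 1 + 1 + 2 + 3 = 7.

7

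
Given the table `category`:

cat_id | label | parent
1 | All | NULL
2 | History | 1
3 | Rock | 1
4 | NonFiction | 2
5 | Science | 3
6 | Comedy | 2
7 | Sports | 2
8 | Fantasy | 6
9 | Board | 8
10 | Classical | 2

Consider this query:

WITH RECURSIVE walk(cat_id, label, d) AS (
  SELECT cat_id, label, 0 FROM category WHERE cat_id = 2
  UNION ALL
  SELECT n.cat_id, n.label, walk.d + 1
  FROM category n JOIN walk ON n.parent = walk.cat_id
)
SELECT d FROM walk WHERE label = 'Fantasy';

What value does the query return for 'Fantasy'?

2

Base: cat_id=2 (History) at d 0.
Iteration 1: rows with parent in {2} -> NonFiction (id 4, d 1), Comedy (id 6, d 1), Sports (id 7, d 1), Classical (id 10, d 1).
Iteration 2: rows with parent in {4,6,7,10} -> Fantasy (id 8, d 2).
Iteration 3: rows with parent in {8} -> Board (id 9, d 3).
Iteration 4: no rows with parent in {9}; recursion stops.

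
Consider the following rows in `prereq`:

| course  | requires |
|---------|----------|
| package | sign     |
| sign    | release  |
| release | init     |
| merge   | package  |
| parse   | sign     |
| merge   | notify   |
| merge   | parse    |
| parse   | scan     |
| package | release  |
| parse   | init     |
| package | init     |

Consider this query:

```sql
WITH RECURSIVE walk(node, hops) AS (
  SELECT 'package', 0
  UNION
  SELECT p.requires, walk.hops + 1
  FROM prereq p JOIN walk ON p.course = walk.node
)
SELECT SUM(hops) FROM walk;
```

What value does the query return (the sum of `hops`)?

Base: (package, hops=0).
Iteration 1: edges from {package} -> (init, hops=1), (release, hops=1), (sign, hops=1).
Iteration 2: edges from {init,release,sign} -> (init, hops=2), (release, hops=2).
Iteration 3: edges from {init,release} -> (init, hops=3).
Iteration 4: no outgoing edges from {init}; recursion stops.
SUM(hops) = 0 + 1 + 1 + 1 + 2 + 2 + 3 = 10.

10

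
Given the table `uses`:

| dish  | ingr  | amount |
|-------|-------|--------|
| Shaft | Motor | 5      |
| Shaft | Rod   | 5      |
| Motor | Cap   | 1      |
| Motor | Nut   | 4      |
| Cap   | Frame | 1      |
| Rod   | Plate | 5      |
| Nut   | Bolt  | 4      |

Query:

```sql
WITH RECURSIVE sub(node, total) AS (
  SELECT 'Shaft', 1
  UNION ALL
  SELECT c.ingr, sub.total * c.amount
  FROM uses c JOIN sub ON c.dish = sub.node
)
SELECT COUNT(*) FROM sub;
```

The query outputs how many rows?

Base: (Shaft, total=1).
Iteration 1: components of {Shaft} -> Motor = 1*5 = 5, Rod = 1*5 = 5.
Iteration 2: components of {Motor,Rod} -> Cap = 5*1 = 5, Nut = 5*4 = 20, Plate = 5*5 = 25.
Iteration 3: components of {Cap,Nut,Plate} -> Bolt = 20*4 = 80, Frame = 5*1 = 5.
Iteration 4: no further components; recursion stops.
Total rows emitted: 8.

8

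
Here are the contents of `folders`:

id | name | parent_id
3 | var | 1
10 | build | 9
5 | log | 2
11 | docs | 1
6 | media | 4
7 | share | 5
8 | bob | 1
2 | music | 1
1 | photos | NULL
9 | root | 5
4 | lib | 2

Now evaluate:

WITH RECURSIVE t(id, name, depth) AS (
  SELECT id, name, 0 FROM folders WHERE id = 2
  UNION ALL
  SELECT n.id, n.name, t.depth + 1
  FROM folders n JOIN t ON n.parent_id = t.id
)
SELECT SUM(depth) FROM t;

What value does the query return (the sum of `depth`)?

11

Base: id=2 (music) at depth 0.
Iteration 1: rows with parent_id in {2} -> lib (id 4, depth 1), log (id 5, depth 1).
Iteration 2: rows with parent_id in {4,5} -> media (id 6, depth 2), share (id 7, depth 2), root (id 9, depth 2).
Iteration 3: rows with parent_id in {6,7,9} -> build (id 10, depth 3).
Iteration 4: no rows with parent_id in {10}; recursion stops.
SUM(depth) = 0 + 1 + 1 + 2 + 2 + 2 + 3 = 11.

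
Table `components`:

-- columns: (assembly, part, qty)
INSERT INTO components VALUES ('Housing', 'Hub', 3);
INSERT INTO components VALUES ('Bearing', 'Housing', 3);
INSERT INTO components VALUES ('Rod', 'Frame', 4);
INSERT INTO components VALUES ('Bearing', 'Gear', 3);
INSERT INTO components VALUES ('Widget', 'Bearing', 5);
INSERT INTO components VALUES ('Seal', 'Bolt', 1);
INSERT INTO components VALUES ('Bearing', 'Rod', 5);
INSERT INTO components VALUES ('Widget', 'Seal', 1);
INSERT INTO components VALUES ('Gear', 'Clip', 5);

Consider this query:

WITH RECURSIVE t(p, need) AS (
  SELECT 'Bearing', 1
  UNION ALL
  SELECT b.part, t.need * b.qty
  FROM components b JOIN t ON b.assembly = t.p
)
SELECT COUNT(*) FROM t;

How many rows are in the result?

Base: (Bearing, need=1).
Iteration 1: components of {Bearing} -> Gear = 1*3 = 3, Housing = 1*3 = 3, Rod = 1*5 = 5.
Iteration 2: components of {Gear,Housing,Rod} -> Clip = 3*5 = 15, Frame = 5*4 = 20, Hub = 3*3 = 9.
Iteration 3: no further components; recursion stops.
Total rows emitted: 7.

7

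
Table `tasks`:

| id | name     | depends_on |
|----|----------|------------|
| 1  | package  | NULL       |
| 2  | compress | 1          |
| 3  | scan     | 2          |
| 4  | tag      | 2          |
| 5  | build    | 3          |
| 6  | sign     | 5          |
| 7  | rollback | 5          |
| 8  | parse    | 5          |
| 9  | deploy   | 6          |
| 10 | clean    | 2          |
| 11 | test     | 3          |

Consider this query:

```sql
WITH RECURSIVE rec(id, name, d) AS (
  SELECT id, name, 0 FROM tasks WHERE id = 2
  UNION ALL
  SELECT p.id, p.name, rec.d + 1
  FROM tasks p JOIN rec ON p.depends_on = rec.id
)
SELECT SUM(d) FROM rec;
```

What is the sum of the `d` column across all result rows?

Base: id=2 (compress) at d 0.
Iteration 1: rows with depends_on in {2} -> scan (id 3, d 1), tag (id 4, d 1), clean (id 10, d 1).
Iteration 2: rows with depends_on in {3,4,10} -> build (id 5, d 2), test (id 11, d 2).
Iteration 3: rows with depends_on in {5,11} -> sign (id 6, d 3), rollback (id 7, d 3), parse (id 8, d 3).
Iteration 4: rows with depends_on in {6,7,8} -> deploy (id 9, d 4).
Iteration 5: no rows with depends_on in {9}; recursion stops.
SUM(d) = 0 + 1 + 1 + 1 + 2 + 2 + 3 + 3 + 3 + 4 = 20.

20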